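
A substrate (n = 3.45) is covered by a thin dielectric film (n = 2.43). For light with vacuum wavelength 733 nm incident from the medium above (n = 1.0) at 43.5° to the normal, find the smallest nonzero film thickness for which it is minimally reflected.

Top surface (1.0 → 2.43): reflection off a higher-index medium gives a half-wave phase shift.
At the lower boundary (n = 2.43 to n = 3.45) the reflected ray undergoes a half-wave phase shift.
The two reflections carry the same phase change, so no net offset.
With no net inversion, destructive interference in reflection requires 2 n t cos θ_r = (m + ½) λ.
Snell's law: 1.0 sin 43.5° = 2.43 sin θ_r → sin θ_r = 0.283, cos θ_r = 0.959.
Minimum at m = 0: t = λ / (4 n cos θ_r) = 733 / (4 × 2.43 × 0.959) = 78.6 nm.

78.6 nm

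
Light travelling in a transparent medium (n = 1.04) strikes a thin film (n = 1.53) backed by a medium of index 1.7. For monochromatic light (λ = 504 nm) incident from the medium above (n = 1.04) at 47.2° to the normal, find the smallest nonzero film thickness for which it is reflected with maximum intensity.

190 nm

Top surface (1.04 → 1.53): reflection off a higher-index medium gives a half-wave phase shift.
Ray reflecting at the bottom interface goes from n = 1.53 toward n = 1.7: a half-wave phase shift.
Net: no relative phase inversion (both shifts match).
With no net inversion, constructive interference in reflection requires 2 n t cos θ_r = m λ.
Snell's law: 1.04 sin 47.2° = 1.53 sin θ_r → sin θ_r = 0.499, cos θ_r = 0.867.
Minimum nonzero at m = 1: t = λ / (2 n cos θ_r) = 504 / (2 × 1.53 × 0.867) = 190 nm.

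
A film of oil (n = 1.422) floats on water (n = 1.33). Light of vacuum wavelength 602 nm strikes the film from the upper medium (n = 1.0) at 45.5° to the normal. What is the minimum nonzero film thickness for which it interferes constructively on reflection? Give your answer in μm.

At the upper boundary (n = 1.0 to n = 1.422) the reflected ray undergoes a half-wave phase shift.
Bottom surface (1.422 → 1.33): reflection off a lower-index medium gives no phase shift.
Net: one phase inversion between the two reflected rays.
So the condition for constructive reflection is 2 n t cos θ_r = (m + ½) λ.
Snell's law: 1.0 sin 45.5° = 1.422 sin θ_r → sin θ_r = 0.502, cos θ_r = 0.865.
Minimum at m = 0: t = λ / (4 n cos θ_r) = 602 / (4 × 1.422 × 0.865) = 122 nm.

0.122 μm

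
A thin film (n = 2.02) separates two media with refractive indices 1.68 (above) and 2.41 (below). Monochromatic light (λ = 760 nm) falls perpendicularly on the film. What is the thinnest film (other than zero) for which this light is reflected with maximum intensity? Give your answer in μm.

Ray reflecting at the top interface goes from n = 1.68 toward n = 2.02: a half-wave phase shift.
Ray reflecting at the bottom interface goes from n = 2.02 toward n = 2.41: a half-wave phase shift.
The two reflections carry the same phase change, so no net offset.
So the condition for constructive reflection is 2 n t = m λ.
Minimum nonzero at m = 1: t = λ / (2 n) = 760 / (2 × 2.02) = 188 nm.

0.188 μm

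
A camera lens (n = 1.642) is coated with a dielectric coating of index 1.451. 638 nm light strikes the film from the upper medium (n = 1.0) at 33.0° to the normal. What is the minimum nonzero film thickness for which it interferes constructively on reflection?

237 nm

Ray reflecting at the top interface goes from n = 1.0 toward n = 1.451: a half-wave phase shift.
Bottom surface (1.451 → 1.642): reflection off a higher-index medium gives a half-wave phase shift.
Zero or two π shifts → no net half-wave offset.
For bright reflection here: 2 n t cos θ_r = m λ.
Snell's law: 1.0 sin 33.0° = 1.451 sin θ_r → sin θ_r = 0.375, cos θ_r = 0.927.
Minimum nonzero at m = 1: t = λ / (2 n cos θ_r) = 638 / (2 × 1.451 × 0.927) = 237 nm.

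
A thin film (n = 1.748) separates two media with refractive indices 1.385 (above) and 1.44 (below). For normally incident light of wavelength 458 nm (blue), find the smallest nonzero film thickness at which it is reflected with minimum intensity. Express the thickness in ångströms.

1310 Å

At the upper boundary (n = 1.385 to n = 1.748) the reflected ray undergoes a half-wave phase shift.
Ray reflecting at the bottom interface goes from n = 1.748 toward n = 1.44: no phase shift.
The two reflections differ by half a wavelength.
For dark reflection here: 2 n t = m λ.
Minimum nonzero at m = 1: t = λ / (2 n) = 458 / (2 × 1.748) = 131 nm.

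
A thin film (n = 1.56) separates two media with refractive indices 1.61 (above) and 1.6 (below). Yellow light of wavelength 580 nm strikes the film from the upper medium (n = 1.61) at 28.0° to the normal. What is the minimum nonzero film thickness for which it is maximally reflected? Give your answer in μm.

0.106 μm

Top surface (1.61 → 1.56): reflection off a lower-index medium gives no phase shift.
Bottom surface (1.56 → 1.6): reflection off a higher-index medium gives a half-wave phase shift.
Exactly one π shift → a net half-wave offset.
So the condition for constructive reflection is 2 n t cos θ_r = (m + ½) λ.
Snell's law: 1.61 sin 28.0° = 1.56 sin θ_r → sin θ_r = 0.485, cos θ_r = 0.875.
Minimum at m = 0: t = λ / (4 n cos θ_r) = 580 / (4 × 1.56 × 0.875) = 106 nm.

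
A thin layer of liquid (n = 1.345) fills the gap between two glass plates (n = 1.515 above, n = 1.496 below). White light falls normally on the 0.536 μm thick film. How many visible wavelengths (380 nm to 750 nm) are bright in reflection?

2

Ray reflecting at the top interface goes from n = 1.515 toward n = 1.345: no phase shift.
Ray reflecting at the bottom interface goes from n = 1.345 toward n = 1.496: a half-wave phase shift.
Exactly one π shift → a net half-wave offset.
So the condition for constructive reflection is 2 n t = (m + ½) λ.
λ = 2 n t / (m + ½) = 1442 / (m + ½) nm.
m=1: 961 nm (IR); m=2: 577 nm (visible); m=3: 412 nm (visible); m=4: 320 nm (UV).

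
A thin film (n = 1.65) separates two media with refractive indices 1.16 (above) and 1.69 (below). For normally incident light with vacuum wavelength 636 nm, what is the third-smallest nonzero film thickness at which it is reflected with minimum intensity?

482 nm

Ray reflecting at the top interface goes from n = 1.16 toward n = 1.65: a half-wave phase shift.
Ray reflecting at the bottom interface goes from n = 1.65 toward n = 1.69: a half-wave phase shift.
Net: no relative phase inversion (both shifts match).
So the condition for destructive reflection is 2 n t = (m + ½) λ.
The third-smallest nonzero thickness corresponds to m = 2: t = (m + ½) λ / (2 n) = 2.50 × 636 / (2 × 1.65) = 482 nm.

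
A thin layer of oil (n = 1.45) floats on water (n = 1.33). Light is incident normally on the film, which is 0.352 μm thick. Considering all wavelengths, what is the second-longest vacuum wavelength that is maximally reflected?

Top surface (1.0 → 1.45): reflection off a higher-index medium gives a half-wave phase shift.
At the lower boundary (n = 1.45 to n = 1.33) the reflected ray undergoes no phase shift.
The two reflections differ by half a wavelength.
With one net inversion, constructive interference in reflection requires 2 n t = (m + ½) λ.
λ = 2 n t / (m + ½). The second-longest wavelength is m = 1: λ = 2 × 1.45 × 352 / 1.50 = 681 nm.

681 nm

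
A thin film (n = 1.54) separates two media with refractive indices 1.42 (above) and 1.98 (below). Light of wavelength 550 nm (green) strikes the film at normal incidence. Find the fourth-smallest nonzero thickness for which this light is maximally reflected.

714 nm

Ray reflecting at the top interface goes from n = 1.42 toward n = 1.54: a half-wave phase shift.
Ray reflecting at the bottom interface goes from n = 1.54 toward n = 1.98: a half-wave phase shift.
Net: no relative phase inversion (both shifts match).
With no net inversion, constructive interference in reflection requires 2 n t = m λ.
The fourth-smallest nonzero thickness corresponds to m = 4: t = m λ / (2 n) = 4.00 × 550 / (2 × 1.54) = 714 nm.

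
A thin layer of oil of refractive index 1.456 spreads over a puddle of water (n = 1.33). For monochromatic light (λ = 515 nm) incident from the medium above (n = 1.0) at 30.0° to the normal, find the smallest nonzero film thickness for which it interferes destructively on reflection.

188 nm

At the upper boundary (n = 1.0 to n = 1.456) the reflected ray undergoes a half-wave phase shift.
At the lower boundary (n = 1.456 to n = 1.33) the reflected ray undergoes no phase shift.
Exactly one π shift → a net half-wave offset.
With one net inversion, destructive interference in reflection requires 2 n t cos θ_r = m λ.
Snell's law: 1.0 sin 30.0° = 1.456 sin θ_r → sin θ_r = 0.343, cos θ_r = 0.939.
Minimum nonzero at m = 1: t = λ / (2 n cos θ_r) = 515 / (2 × 1.456 × 0.939) = 188 nm.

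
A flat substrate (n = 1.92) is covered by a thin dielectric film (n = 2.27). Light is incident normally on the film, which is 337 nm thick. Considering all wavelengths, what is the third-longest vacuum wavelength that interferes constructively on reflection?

612 nm

Ray reflecting at the top interface goes from n = 1.0 toward n = 2.27: a half-wave phase shift.
At the lower boundary (n = 2.27 to n = 1.92) the reflected ray undergoes no phase shift.
Net: one phase inversion between the two reflected rays.
So the condition for constructive reflection is 2 n t = (m + ½) λ.
λ = 2 n t / (m + ½). The third-longest wavelength is m = 2: λ = 2 × 2.27 × 337 / 2.50 = 612 nm.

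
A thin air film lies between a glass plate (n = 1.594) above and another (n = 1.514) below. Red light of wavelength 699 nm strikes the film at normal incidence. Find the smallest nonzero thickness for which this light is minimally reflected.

Top surface (1.594 → 1.0): reflection off a lower-index medium gives no phase shift.
At the lower boundary (n = 1.0 to n = 1.514) the reflected ray undergoes a half-wave phase shift.
Net: one phase inversion between the two reflected rays.
With one net inversion, destructive interference in reflection requires 2 n t = m λ.
The smallest nonzero thickness corresponds to m = 1: t = m λ / (2 n) = 1.00 × 699 / (2 × 1.0) = 350 nm.

350 nm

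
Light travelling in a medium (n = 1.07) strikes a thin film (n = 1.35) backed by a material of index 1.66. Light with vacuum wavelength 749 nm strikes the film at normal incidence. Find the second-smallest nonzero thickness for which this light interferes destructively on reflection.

Top surface (1.07 → 1.35): reflection off a higher-index medium gives a half-wave phase shift.
Ray reflecting at the bottom interface goes from n = 1.35 toward n = 1.66: a half-wave phase shift.
Zero or two π shifts → no net half-wave offset.
For dark reflection here: 2 n t = (m + ½) λ.
The second-smallest nonzero thickness corresponds to m = 1: t = (m + ½) λ / (2 n) = 1.50 × 749 / (2 × 1.35) = 416 nm.

416 nm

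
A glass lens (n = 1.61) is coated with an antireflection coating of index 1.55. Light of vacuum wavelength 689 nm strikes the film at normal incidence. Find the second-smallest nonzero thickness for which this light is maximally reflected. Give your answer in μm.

At the upper boundary (n = 1.0 to n = 1.55) the reflected ray undergoes a half-wave phase shift.
Bottom surface (1.55 → 1.61): reflection off a higher-index medium gives a half-wave phase shift.
Zero or two π shifts → no net half-wave offset.
So the condition for constructive reflection is 2 n t = m λ.
The second-smallest nonzero thickness corresponds to m = 2: t = m λ / (2 n) = 2.00 × 689 / (2 × 1.55) = 445 nm.

0.445 μm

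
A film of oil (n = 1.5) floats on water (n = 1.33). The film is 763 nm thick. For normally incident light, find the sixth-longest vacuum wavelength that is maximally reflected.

Ray reflecting at the top interface goes from n = 1.0 toward n = 1.5: a half-wave phase shift.
Bottom surface (1.5 → 1.33): reflection off a lower-index medium gives no phase shift.
Exactly one π shift → a net half-wave offset.
For maximum reflection here: 2 n t = (m + ½) λ.
λ = 2 n t / (m + ½). The sixth-longest wavelength is m = 5: λ = 2 × 1.5 × 763 / 5.50 = 416 nm.

416 nm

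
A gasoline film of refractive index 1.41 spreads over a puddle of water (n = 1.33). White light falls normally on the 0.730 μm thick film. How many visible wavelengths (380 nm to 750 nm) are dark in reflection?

At the upper boundary (n = 1.0 to n = 1.41) the reflected ray undergoes a half-wave phase shift.
Ray reflecting at the bottom interface goes from n = 1.41 toward n = 1.33: no phase shift.
The two reflections differ by half a wavelength.
So the condition for destructive reflection is 2 n t = m λ.
λ = 2 n t / m = 2059 / m nm.
m=2: 1029 nm (IR); m=3: 686 nm (visible); m=4: 515 nm (visible); m=5: 412 nm (visible); m=6: 343 nm (UV).

3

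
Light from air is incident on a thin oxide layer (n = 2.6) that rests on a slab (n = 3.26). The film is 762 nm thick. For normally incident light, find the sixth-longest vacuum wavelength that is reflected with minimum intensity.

720 nm

Top surface (1.0 → 2.6): reflection off a higher-index medium gives a half-wave phase shift.
At the lower boundary (n = 2.6 to n = 3.26) the reflected ray undergoes a half-wave phase shift.
Zero or two π shifts → no net half-wave offset.
So the condition for destructive reflection is 2 n t = (m + ½) λ.
λ = 2 n t / (m + ½). The sixth-longest wavelength is m = 5: λ = 2 × 2.6 × 762 / 5.50 = 720 nm.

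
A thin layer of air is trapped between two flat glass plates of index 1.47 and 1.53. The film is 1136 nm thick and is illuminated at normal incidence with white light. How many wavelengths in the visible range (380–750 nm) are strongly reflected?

Ray reflecting at the top interface goes from n = 1.47 toward n = 1.0: no phase shift.
Ray reflecting at the bottom interface goes from n = 1.0 toward n = 1.53: a half-wave phase shift.
The two reflections differ by half a wavelength.
With one net inversion, constructive interference in reflection requires 2 n t = (m + ½) λ.
λ = 2 n t / (m + ½) = 2272 / (m + ½) nm.
m=2: 909 nm (IR); m=3: 649 nm (visible); m=4: 505 nm (visible); m=5: 413 nm (visible); m=6: 350 nm (UV).

3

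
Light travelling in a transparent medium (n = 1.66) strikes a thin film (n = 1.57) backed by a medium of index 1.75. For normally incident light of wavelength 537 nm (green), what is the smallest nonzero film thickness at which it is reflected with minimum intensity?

Ray reflecting at the top interface goes from n = 1.66 toward n = 1.57: no phase shift.
At the lower boundary (n = 1.57 to n = 1.75) the reflected ray undergoes a half-wave phase shift.
Exactly one π shift → a net half-wave offset.
For minimum reflection here: 2 n t = m λ.
The smallest nonzero thickness corresponds to m = 1: t = m λ / (2 n) = 1.00 × 537 / (2 × 1.57) = 171 nm.

171 nm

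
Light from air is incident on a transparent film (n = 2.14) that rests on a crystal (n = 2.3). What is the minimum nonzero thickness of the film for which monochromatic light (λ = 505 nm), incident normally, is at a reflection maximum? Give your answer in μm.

0.118 μm

At the upper boundary (n = 1.0 to n = 2.14) the reflected ray undergoes a half-wave phase shift.
Ray reflecting at the bottom interface goes from n = 2.14 toward n = 2.3: a half-wave phase shift.
The two reflections carry the same phase change, so no net offset.
With no net inversion, constructive interference in reflection requires 2 n t = m λ.
Minimum nonzero at m = 1: t = λ / (2 n) = 505 / (2 × 2.14) = 118 nm.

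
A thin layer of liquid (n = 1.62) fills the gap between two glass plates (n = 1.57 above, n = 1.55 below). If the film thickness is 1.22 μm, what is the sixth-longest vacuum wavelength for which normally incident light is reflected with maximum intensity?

At the upper boundary (n = 1.57 to n = 1.62) the reflected ray undergoes a half-wave phase shift.
Bottom surface (1.62 → 1.55): reflection off a lower-index medium gives no phase shift.
The two reflections differ by half a wavelength.
For strong reflection here: 2 n t = (m + ½) λ.
λ = 2 n t / (m + ½). The sixth-longest wavelength is m = 5: λ = 2 × 1.62 × 1220 / 5.50 = 719 nm.

719 nm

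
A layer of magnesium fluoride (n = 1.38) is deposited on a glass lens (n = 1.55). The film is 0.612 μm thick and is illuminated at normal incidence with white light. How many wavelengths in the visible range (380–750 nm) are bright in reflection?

2

At the upper boundary (n = 1.0 to n = 1.38) the reflected ray undergoes a half-wave phase shift.
At the lower boundary (n = 1.38 to n = 1.55) the reflected ray undergoes a half-wave phase shift.
The two reflections carry the same phase change, so no net offset.
So the condition for constructive reflection is 2 n t = m λ.
λ = 2 n t / m = 1689 / m nm.
m=2: 845 nm (IR); m=3: 563 nm (visible); m=4: 422 nm (visible); m=5: 338 nm (UV).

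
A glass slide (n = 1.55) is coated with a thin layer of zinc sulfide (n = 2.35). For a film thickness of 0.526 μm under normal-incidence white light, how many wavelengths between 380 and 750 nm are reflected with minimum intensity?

3

At the upper boundary (n = 1.0 to n = 2.35) the reflected ray undergoes a half-wave phase shift.
At the lower boundary (n = 2.35 to n = 1.55) the reflected ray undergoes no phase shift.
The two reflections differ by half a wavelength.
For minimum reflection here: 2 n t = m λ.
λ = 2 n t / m = 2472 / m nm.
m=3: 824 nm (IR); m=4: 618 nm (visible); m=5: 494 nm (visible); m=6: 412 nm (visible); m=7: 353 nm (UV).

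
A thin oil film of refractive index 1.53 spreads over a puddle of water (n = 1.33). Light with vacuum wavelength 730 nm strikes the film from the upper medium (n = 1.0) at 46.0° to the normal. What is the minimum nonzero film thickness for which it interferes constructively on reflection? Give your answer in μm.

0.135 μm

Ray reflecting at the top interface goes from n = 1.0 toward n = 1.53: a half-wave phase shift.
Ray reflecting at the bottom interface goes from n = 1.53 toward n = 1.33: no phase shift.
Net: one phase inversion between the two reflected rays.
For maximum reflection here: 2 n t cos θ_r = (m + ½) λ.
Snell's law: 1.0 sin 46.0° = 1.53 sin θ_r → sin θ_r = 0.470, cos θ_r = 0.883.
Minimum at m = 0: t = λ / (4 n cos θ_r) = 730 / (4 × 1.53 × 0.883) = 135 nm.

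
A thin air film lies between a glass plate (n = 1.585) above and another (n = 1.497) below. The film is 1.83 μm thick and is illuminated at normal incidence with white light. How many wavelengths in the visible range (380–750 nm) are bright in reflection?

At the upper boundary (n = 1.585 to n = 1.0) the reflected ray undergoes no phase shift.
Bottom surface (1.0 → 1.497): reflection off a higher-index medium gives a half-wave phase shift.
Exactly one π shift → a net half-wave offset.
So the condition for constructive reflection is 2 n t = (m + ½) λ.
λ = 2 n t / (m + ½) = 3660 / (m + ½) nm.
m=4: 813 nm (IR); m=5: 665 nm (visible); m=6: 563 nm (visible); m=7: 488 nm (visible); m=8: 431 nm (visible); m=9: 385 nm (visible); m=10: 349 nm (UV).

5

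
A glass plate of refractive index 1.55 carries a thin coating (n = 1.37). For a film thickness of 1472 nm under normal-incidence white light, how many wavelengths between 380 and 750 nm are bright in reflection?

At the upper boundary (n = 1.0 to n = 1.37) the reflected ray undergoes a half-wave phase shift.
Bottom surface (1.37 → 1.55): reflection off a higher-index medium gives a half-wave phase shift.
Zero or two π shifts → no net half-wave offset.
With no net inversion, constructive interference in reflection requires 2 n t = m λ.
λ = 2 n t / m = 4033 / m nm.
m=5: 807 nm (IR); m=6: 672 nm (visible); m=7: 576 nm (visible); m=8: 504 nm (visible); m=9: 448 nm (visible); m=10: 403 nm (visible); m=11: 367 nm (UV).

5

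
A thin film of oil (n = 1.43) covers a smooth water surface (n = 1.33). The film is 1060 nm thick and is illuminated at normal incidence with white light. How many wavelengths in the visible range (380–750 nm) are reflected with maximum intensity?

Top surface (1.0 → 1.43): reflection off a higher-index medium gives a half-wave phase shift.
Ray reflecting at the bottom interface goes from n = 1.43 toward n = 1.33: no phase shift.
Net: one phase inversion between the two reflected rays.
With one net inversion, constructive interference in reflection requires 2 n t = (m + ½) λ.
λ = 2 n t / (m + ½) = 3032 / (m + ½) nm.
m=3: 866 nm (IR); m=4: 674 nm (visible); m=5: 551 nm (visible); m=6: 466 nm (visible); m=7: 404 nm (visible); m=8: 357 nm (UV).

4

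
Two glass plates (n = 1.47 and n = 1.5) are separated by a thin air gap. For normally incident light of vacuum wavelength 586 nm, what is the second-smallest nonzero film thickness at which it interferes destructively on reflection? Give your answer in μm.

0.586 μm

At the upper boundary (n = 1.47 to n = 1.0) the reflected ray undergoes no phase shift.
Bottom surface (1.0 → 1.5): reflection off a higher-index medium gives a half-wave phase shift.
The two reflections differ by half a wavelength.
So the condition for destructive reflection is 2 n t = m λ.
The second-smallest nonzero thickness corresponds to m = 2: t = m λ / (2 n) = 2.00 × 586 / (2 × 1.0) = 586 nm.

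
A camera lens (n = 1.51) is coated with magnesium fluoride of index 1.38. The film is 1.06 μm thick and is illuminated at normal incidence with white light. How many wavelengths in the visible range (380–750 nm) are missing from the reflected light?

4

Ray reflecting at the top interface goes from n = 1.0 toward n = 1.38: a half-wave phase shift.
Ray reflecting at the bottom interface goes from n = 1.38 toward n = 1.51: a half-wave phase shift.
Net: no relative phase inversion (both shifts match).
With no net inversion, destructive interference in reflection requires 2 n t = (m + ½) λ.
λ = 2 n t / (m + ½) = 2926 / (m + ½) nm.
m=3: 836 nm (IR); m=4: 650 nm (visible); m=5: 532 nm (visible); m=6: 450 nm (visible); m=7: 390 nm (visible); m=8: 344 nm (UV).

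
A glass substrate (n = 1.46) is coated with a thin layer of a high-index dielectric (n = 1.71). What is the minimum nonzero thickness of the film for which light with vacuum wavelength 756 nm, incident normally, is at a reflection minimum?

Ray reflecting at the top interface goes from n = 1.0 toward n = 1.71: a half-wave phase shift.
At the lower boundary (n = 1.71 to n = 1.46) the reflected ray undergoes no phase shift.
Net: one phase inversion between the two reflected rays.
For minimum reflection here: 2 n t = m λ.
Minimum nonzero at m = 1: t = λ / (2 n) = 756 / (2 × 1.71) = 221 nm.

221 nm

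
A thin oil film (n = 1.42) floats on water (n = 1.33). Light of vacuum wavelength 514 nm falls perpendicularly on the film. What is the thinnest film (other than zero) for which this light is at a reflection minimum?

181 nm

Top surface (1.0 → 1.42): reflection off a higher-index medium gives a half-wave phase shift.
Bottom surface (1.42 → 1.33): reflection off a lower-index medium gives no phase shift.
The two reflections differ by half a wavelength.
So the condition for destructive reflection is 2 n t = m λ.
Minimum nonzero at m = 1: t = λ / (2 n) = 514 / (2 × 1.42) = 181 nm.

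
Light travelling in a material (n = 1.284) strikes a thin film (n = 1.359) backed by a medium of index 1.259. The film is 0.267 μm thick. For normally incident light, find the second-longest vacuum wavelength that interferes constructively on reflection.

At the upper boundary (n = 1.284 to n = 1.359) the reflected ray undergoes a half-wave phase shift.
At the lower boundary (n = 1.359 to n = 1.259) the reflected ray undergoes no phase shift.
Exactly one π shift → a net half-wave offset.
So the condition for constructive reflection is 2 n t = (m + ½) λ.
λ = 2 n t / (m + ½). The second-longest wavelength is m = 1: λ = 2 × 1.359 × 267 / 1.50 = 484 nm.

484 nm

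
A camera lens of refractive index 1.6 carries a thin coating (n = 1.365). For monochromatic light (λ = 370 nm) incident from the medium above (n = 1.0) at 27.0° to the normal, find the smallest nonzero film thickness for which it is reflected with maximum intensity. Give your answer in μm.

Ray reflecting at the top interface goes from n = 1.0 toward n = 1.365: a half-wave phase shift.
Ray reflecting at the bottom interface goes from n = 1.365 toward n = 1.6: a half-wave phase shift.
Net: no relative phase inversion (both shifts match).
With no net inversion, constructive interference in reflection requires 2 n t cos θ_r = m λ.
Snell's law: 1.0 sin 27.0° = 1.365 sin θ_r → sin θ_r = 0.333, cos θ_r = 0.943.
Minimum nonzero at m = 1: t = λ / (2 n cos θ_r) = 370 / (2 × 1.365 × 0.943) = 144 nm.

0.144 μm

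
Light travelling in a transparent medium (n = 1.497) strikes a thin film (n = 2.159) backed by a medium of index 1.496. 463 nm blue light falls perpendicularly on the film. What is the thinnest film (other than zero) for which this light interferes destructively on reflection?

Top surface (1.497 → 2.159): reflection off a higher-index medium gives a half-wave phase shift.
Bottom surface (2.159 → 1.496): reflection off a lower-index medium gives no phase shift.
Net: one phase inversion between the two reflected rays.
So the condition for destructive reflection is 2 n t = m λ.
Minimum nonzero at m = 1: t = λ / (2 n) = 463 / (2 × 2.159) = 107 nm.

107 nm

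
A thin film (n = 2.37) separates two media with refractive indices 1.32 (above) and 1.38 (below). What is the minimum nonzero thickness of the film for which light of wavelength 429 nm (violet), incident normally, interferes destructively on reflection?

90.5 nm

Top surface (1.32 → 2.37): reflection off a higher-index medium gives a half-wave phase shift.
At the lower boundary (n = 2.37 to n = 1.38) the reflected ray undergoes no phase shift.
The two reflections differ by half a wavelength.
So the condition for destructive reflection is 2 n t = m λ.
Minimum nonzero at m = 1: t = λ / (2 n) = 429 / (2 × 2.37) = 90.5 nm.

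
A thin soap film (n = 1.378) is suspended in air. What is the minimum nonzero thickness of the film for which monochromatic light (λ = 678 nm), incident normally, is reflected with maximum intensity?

123 nm

At the upper boundary (n = 1.0 to n = 1.378) the reflected ray undergoes a half-wave phase shift.
At the lower boundary (n = 1.378 to n = 1.0) the reflected ray undergoes no phase shift.
Exactly one π shift → a net half-wave offset.
For maximum reflection here: 2 n t = (m + ½) λ.
Minimum at m = 0: t = λ / (4 n) = 678 / (4 × 1.378) = 123 nm.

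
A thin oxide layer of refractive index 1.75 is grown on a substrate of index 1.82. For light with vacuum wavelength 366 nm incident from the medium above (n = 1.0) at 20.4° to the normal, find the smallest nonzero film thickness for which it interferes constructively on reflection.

Top surface (1.0 → 1.75): reflection off a higher-index medium gives a half-wave phase shift.
Bottom surface (1.75 → 1.82): reflection off a higher-index medium gives a half-wave phase shift.
The two reflections carry the same phase change, so no net offset.
With no net inversion, constructive interference in reflection requires 2 n t cos θ_r = m λ.
Snell's law: 1.0 sin 20.4° = 1.75 sin θ_r → sin θ_r = 0.199, cos θ_r = 0.980.
Minimum nonzero at m = 1: t = λ / (2 n cos θ_r) = 366 / (2 × 1.75 × 0.980) = 107 nm.

107 nm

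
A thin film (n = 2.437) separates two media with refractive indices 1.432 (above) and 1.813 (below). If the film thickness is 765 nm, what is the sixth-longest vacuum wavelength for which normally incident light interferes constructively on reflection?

678 nm

Top surface (1.432 → 2.437): reflection off a higher-index medium gives a half-wave phase shift.
At the lower boundary (n = 2.437 to n = 1.813) the reflected ray undergoes no phase shift.
The two reflections differ by half a wavelength.
So the condition for constructive reflection is 2 n t = (m + ½) λ.
λ = 2 n t / (m + ½). The sixth-longest wavelength is m = 5: λ = 2 × 2.437 × 765 / 5.50 = 678 nm.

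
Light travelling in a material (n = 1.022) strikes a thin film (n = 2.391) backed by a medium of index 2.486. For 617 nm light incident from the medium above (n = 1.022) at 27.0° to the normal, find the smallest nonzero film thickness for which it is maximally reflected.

Top surface (1.022 → 2.391): reflection off a higher-index medium gives a half-wave phase shift.
Bottom surface (2.391 → 2.486): reflection off a higher-index medium gives a half-wave phase shift.
The two reflections carry the same phase change, so no net offset.
For maximum reflection here: 2 n t cos θ_r = m λ.
Snell's law: 1.022 sin 27.0° = 2.391 sin θ_r → sin θ_r = 0.194, cos θ_r = 0.981.
Minimum nonzero at m = 1: t = λ / (2 n cos θ_r) = 617 / (2 × 2.391 × 0.981) = 132 nm.

132 nm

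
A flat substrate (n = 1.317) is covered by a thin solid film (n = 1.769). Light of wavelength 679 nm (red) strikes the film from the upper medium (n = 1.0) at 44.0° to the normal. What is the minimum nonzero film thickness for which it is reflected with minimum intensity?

Ray reflecting at the top interface goes from n = 1.0 toward n = 1.769: a half-wave phase shift.
Bottom surface (1.769 → 1.317): reflection off a lower-index medium gives no phase shift.
The two reflections differ by half a wavelength.
With one net inversion, destructive interference in reflection requires 2 n t cos θ_r = m λ.
Snell's law: 1.0 sin 44.0° = 1.769 sin θ_r → sin θ_r = 0.393, cos θ_r = 0.920.
Minimum nonzero at m = 1: t = λ / (2 n cos θ_r) = 679 / (2 × 1.769 × 0.920) = 209 nm.

209 nm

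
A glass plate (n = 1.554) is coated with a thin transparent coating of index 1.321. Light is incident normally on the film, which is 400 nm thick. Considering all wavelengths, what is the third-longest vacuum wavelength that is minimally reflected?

Top surface (1.0 → 1.321): reflection off a higher-index medium gives a half-wave phase shift.
At the lower boundary (n = 1.321 to n = 1.554) the reflected ray undergoes a half-wave phase shift.
Net: no relative phase inversion (both shifts match).
With no net inversion, destructive interference in reflection requires 2 n t = (m + ½) λ.
λ = 2 n t / (m + ½). The third-longest wavelength is m = 2: λ = 2 × 1.321 × 400 / 2.50 = 423 nm.

423 nm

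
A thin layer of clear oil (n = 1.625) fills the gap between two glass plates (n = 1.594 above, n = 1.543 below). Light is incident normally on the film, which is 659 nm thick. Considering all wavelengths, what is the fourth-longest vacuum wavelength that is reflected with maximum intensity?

612 nm

Ray reflecting at the top interface goes from n = 1.594 toward n = 1.625: a half-wave phase shift.
Ray reflecting at the bottom interface goes from n = 1.625 toward n = 1.543: no phase shift.
The two reflections differ by half a wavelength.
For maximum reflection here: 2 n t = (m + ½) λ.
λ = 2 n t / (m + ½). The fourth-longest wavelength is m = 3: λ = 2 × 1.625 × 659 / 3.50 = 612 nm.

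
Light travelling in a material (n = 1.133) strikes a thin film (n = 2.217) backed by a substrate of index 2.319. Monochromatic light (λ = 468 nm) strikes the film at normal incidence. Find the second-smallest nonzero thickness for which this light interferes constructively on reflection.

Top surface (1.133 → 2.217): reflection off a higher-index medium gives a half-wave phase shift.
Ray reflecting at the bottom interface goes from n = 2.217 toward n = 2.319: a half-wave phase shift.
Zero or two π shifts → no net half-wave offset.
For bright reflection here: 2 n t = m λ.
The second-smallest nonzero thickness corresponds to m = 2: t = m λ / (2 n) = 2.00 × 468 / (2 × 2.217) = 211 nm.

211 nm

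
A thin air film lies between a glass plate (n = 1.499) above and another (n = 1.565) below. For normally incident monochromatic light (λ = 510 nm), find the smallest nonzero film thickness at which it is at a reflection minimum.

255 nm

At the upper boundary (n = 1.499 to n = 1.0) the reflected ray undergoes no phase shift.
Bottom surface (1.0 → 1.565): reflection off a higher-index medium gives a half-wave phase shift.
The two reflections differ by half a wavelength.
With one net inversion, destructive interference in reflection requires 2 n t = m λ.
Minimum nonzero at m = 1: t = λ / (2 n) = 510 / (2 × 1.0) = 255 nm.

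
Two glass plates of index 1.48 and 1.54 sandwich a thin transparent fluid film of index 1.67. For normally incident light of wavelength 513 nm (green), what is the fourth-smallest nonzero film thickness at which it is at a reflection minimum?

614 nm

At the upper boundary (n = 1.48 to n = 1.67) the reflected ray undergoes a half-wave phase shift.
Ray reflecting at the bottom interface goes from n = 1.67 toward n = 1.54: no phase shift.
Exactly one π shift → a net half-wave offset.
For weak reflection here: 2 n t = m λ.
The fourth-smallest nonzero thickness corresponds to m = 4: t = m λ / (2 n) = 4.00 × 513 / (2 × 1.67) = 614 nm.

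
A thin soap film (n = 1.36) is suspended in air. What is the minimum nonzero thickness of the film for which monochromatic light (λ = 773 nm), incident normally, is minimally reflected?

At the upper boundary (n = 1.0 to n = 1.36) the reflected ray undergoes a half-wave phase shift.
At the lower boundary (n = 1.36 to n = 1.0) the reflected ray undergoes no phase shift.
Exactly one π shift → a net half-wave offset.
For dark reflection here: 2 n t = m λ.
Minimum nonzero at m = 1: t = λ / (2 n) = 773 / (2 × 1.36) = 284 nm.

284 nm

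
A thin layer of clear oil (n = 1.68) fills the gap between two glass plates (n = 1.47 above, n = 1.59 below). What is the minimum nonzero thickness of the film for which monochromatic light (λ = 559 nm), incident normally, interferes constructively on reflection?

At the upper boundary (n = 1.47 to n = 1.68) the reflected ray undergoes a half-wave phase shift.
At the lower boundary (n = 1.68 to n = 1.59) the reflected ray undergoes no phase shift.
The two reflections differ by half a wavelength.
For maximum reflection here: 2 n t = (m + ½) λ.
Minimum at m = 0: t = λ / (4 n) = 559 / (4 × 1.68) = 83.2 nm.

83.2 nm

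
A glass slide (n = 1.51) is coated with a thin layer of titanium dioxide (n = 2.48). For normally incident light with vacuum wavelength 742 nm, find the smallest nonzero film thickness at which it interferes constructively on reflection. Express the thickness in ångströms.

748 Å

At the upper boundary (n = 1.0 to n = 2.48) the reflected ray undergoes a half-wave phase shift.
Bottom surface (2.48 → 1.51): reflection off a lower-index medium gives no phase shift.
The two reflections differ by half a wavelength.
So the condition for constructive reflection is 2 n t = (m + ½) λ.
Minimum at m = 0: t = λ / (4 n) = 742 / (4 × 2.48) = 74.8 nm.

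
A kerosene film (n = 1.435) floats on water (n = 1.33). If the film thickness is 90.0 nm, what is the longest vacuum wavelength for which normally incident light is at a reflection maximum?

Top surface (1.0 → 1.435): reflection off a higher-index medium gives a half-wave phase shift.
Ray reflecting at the bottom interface goes from n = 1.435 toward n = 1.33: no phase shift.
Net: one phase inversion between the two reflected rays.
So the condition for constructive reflection is 2 n t = (m + ½) λ.
λ = 2 n t / (m + ½). The longest wavelength is m = 0: λ = 2 × 1.435 × 90.0 / 0.500 = 517 nm.

517 nm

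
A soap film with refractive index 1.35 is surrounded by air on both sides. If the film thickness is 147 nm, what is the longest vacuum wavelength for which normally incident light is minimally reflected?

397 nm

Top surface (1.0 → 1.35): reflection off a higher-index medium gives a half-wave phase shift.
Ray reflecting at the bottom interface goes from n = 1.35 toward n = 1.0: no phase shift.
Exactly one π shift → a net half-wave offset.
With one net inversion, destructive interference in reflection requires 2 n t = m λ.
λ = 2 n t / m. The longest wavelength is m = 1: λ = 2 × 1.35 × 147 / 1.00 = 397 nm.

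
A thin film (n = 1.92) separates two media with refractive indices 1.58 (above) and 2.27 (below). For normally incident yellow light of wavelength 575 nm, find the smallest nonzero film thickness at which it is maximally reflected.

150 nm

Top surface (1.58 → 1.92): reflection off a higher-index medium gives a half-wave phase shift.
Ray reflecting at the bottom interface goes from n = 1.92 toward n = 2.27: a half-wave phase shift.
The two reflections carry the same phase change, so no net offset.
So the condition for constructive reflection is 2 n t = m λ.
Minimum nonzero at m = 1: t = λ / (2 n) = 575 / (2 × 1.92) = 150 nm.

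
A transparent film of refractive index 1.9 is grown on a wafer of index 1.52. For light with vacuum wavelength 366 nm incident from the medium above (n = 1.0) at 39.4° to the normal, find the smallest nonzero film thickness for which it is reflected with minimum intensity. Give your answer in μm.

Ray reflecting at the top interface goes from n = 1.0 toward n = 1.9: a half-wave phase shift.
At the lower boundary (n = 1.9 to n = 1.52) the reflected ray undergoes no phase shift.
The two reflections differ by half a wavelength.
With one net inversion, destructive interference in reflection requires 2 n t cos θ_r = m λ.
Snell's law: 1.0 sin 39.4° = 1.9 sin θ_r → sin θ_r = 0.334, cos θ_r = 0.943.
Minimum nonzero at m = 1: t = λ / (2 n cos θ_r) = 366 / (2 × 1.9 × 0.943) = 102 nm.

0.102 μm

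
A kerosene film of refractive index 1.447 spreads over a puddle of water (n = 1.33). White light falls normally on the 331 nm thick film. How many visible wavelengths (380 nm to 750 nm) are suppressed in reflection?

Top surface (1.0 → 1.447): reflection off a higher-index medium gives a half-wave phase shift.
Ray reflecting at the bottom interface goes from n = 1.447 toward n = 1.33: no phase shift.
Exactly one π shift → a net half-wave offset.
With one net inversion, destructive interference in reflection requires 2 n t = m λ.
λ = 2 n t / m = 958 / m nm.
m=1: 958 nm (IR); m=2: 479 nm (visible); m=3: 319 nm (UV).

1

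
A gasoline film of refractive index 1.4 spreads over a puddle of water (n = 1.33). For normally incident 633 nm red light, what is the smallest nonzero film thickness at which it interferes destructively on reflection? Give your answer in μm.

0.226 μm

At the upper boundary (n = 1.0 to n = 1.4) the reflected ray undergoes a half-wave phase shift.
At the lower boundary (n = 1.4 to n = 1.33) the reflected ray undergoes no phase shift.
Exactly one π shift → a net half-wave offset.
For minimum reflection here: 2 n t = m λ.
The smallest nonzero thickness corresponds to m = 1: t = m λ / (2 n) = 1.00 × 633 / (2 × 1.4) = 226 nm.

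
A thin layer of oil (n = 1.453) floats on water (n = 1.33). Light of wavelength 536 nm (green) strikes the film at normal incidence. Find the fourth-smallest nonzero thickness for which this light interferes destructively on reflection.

738 nm

Ray reflecting at the top interface goes from n = 1.0 toward n = 1.453: a half-wave phase shift.
Bottom surface (1.453 → 1.33): reflection off a lower-index medium gives no phase shift.
The two reflections differ by half a wavelength.
With one net inversion, destructive interference in reflection requires 2 n t = m λ.
The fourth-smallest nonzero thickness corresponds to m = 4: t = m λ / (2 n) = 4.00 × 536 / (2 × 1.453) = 738 nm.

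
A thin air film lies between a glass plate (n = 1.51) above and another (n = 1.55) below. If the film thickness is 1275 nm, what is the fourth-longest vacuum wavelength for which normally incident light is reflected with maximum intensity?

729 nm

At the upper boundary (n = 1.51 to n = 1.0) the reflected ray undergoes no phase shift.
Bottom surface (1.0 → 1.55): reflection off a higher-index medium gives a half-wave phase shift.
Net: one phase inversion between the two reflected rays.
For bright reflection here: 2 n t = (m + ½) λ.
λ = 2 n t / (m + ½). The fourth-longest wavelength is m = 3: λ = 2 × 1.0 × 1275 / 3.50 = 729 nm.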